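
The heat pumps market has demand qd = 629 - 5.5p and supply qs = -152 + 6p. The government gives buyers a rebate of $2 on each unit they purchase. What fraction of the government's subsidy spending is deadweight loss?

DWL / government spending = 33/3004

Pre-subsidy: 629 - 5.5p = -152 + 6p gives p* = 1562/23, q* = 5876/23.
With the rebate, buyers effectively pay pb = ps − 2, where ps is the price sellers receive.
Demand in terms of ps becomes qd = 629 − 5.5(ps − 2) = 640 - 5.5ps. Setting this equal to supply: 640 - 5.5ps = -152 + 6ps, so ps = 1584/23.
Buyers pay pb = 1584/23 − 2 = 1538/23; q' = -152 + 6·(1584/23) = 6008/23.
ΔCS = ½(5876/23 + 6008/23)(1562/23 − 1538/23) = 142608/529; ΔPS = ½(5876/23 + 6008/23)(1584/23 − 1562/23) = 130724/529.
Government spending = 2 × 6008/23 = 12016/23.
DWL = ½ × 2 × (6008/23 − 5876/23) = 132/23; fraction = (132/23) / (12016/23) = 33/3004.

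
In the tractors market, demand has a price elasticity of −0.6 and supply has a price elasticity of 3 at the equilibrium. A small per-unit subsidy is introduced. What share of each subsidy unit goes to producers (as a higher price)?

Producer share = 1/6

For a small subsidy around the equilibrium, the benefit split depends on the relative slopes, which at a point are proportional to the elasticities.
Buyer share = εs/(εs + |εd|) = 3/(3 + 0.6) = 5/6; seller share = |εd|/(εs + |εd|) = 1/6.
So producers capture 1/6 of the subsidy.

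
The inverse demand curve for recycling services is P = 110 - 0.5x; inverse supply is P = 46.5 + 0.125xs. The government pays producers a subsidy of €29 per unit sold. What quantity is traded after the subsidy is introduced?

Pre-subsidy: 110 - 0.5x = 46.5 + 0.125x gives x* = 101.6 and P* = 59.2.
With the subsidy, sellers receive Ps = Pb + 29 for each unit, where Pb is the price buyers pay.
On the curves, Pb = 110 - 0.5x and Ps = 46.5 + 0.125x; the wedge Ps − Pb = 29 gives 46.5 + 0.125x − (110 - 0.5x) = 29, so x' = 148.
Then Pb = 110 − 0.5·148 = 36 and Ps = 46.5 + 0.125·148 = 65.

x' = 148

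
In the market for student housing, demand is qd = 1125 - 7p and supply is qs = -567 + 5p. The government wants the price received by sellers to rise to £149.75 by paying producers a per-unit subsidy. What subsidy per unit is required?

At a seller price of 149.75, quantity supplied is -567 + 5·149.75 = 181.75.
Buyers absorb 181.75 only when they pay pb with 1125 − 7·pb = 181.75, i.e. pb = 134.75.
s = ps − pb = 149.75 − 134.75 = 15.

Required subsidy s = £15 per unit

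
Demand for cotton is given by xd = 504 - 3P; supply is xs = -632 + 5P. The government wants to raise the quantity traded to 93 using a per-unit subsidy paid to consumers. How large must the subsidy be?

At x = 93, invert demand for the buyer price: Pb = (504 − 93)/3 = 137; invert supply for the seller price: Ps = (93 − (-632))/5 = 145.
The subsidy must fill the gap: s = Ps − Pb = 145 − 137 = 8.

Required subsidy s = 8 per unit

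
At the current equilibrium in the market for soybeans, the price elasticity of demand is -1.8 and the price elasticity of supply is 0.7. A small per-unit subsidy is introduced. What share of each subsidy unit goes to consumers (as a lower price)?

For a small subsidy around the equilibrium, the benefit split depends on the relative slopes, which at a point are proportional to the elasticities.
Buyer share = εs/(εs + |εd|) = 0.7/(0.7 + 1.8) = 0.28; seller share = |εd|/(εs + |εd|) = 0.72.

Consumer share = 0.28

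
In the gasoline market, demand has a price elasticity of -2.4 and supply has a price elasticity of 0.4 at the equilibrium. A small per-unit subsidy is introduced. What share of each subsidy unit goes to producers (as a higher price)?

Producer share = 6/7

For a small subsidy around the equilibrium, the benefit split depends on the relative slopes, which at a point are proportional to the elasticities.
Buyer share = εs/(εs + |εd|) = 0.4/(0.4 + 2.4) = 1/7; seller share = |εd|/(εs + |εd|) = 6/7.
So producers capture 6/7 of the subsidy.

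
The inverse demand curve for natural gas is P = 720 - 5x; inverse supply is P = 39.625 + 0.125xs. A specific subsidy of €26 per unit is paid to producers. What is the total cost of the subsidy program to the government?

Government cost = 146926/41

Pre-subsidy: 720 - 5x = 39.625 + 0.125x gives x* = 5443/41 and P* = 2305/41.
With the subsidy, sellers receive Ps = Pb + 26 for each unit, where Pb is the price buyers pay.
On the curves, Pb = 720 - 5x and Ps = 39.625 + 0.125x; the wedge Ps − Pb = 26 gives 39.625 + 0.125x − (720 - 5x) = 26, so x' = 5651/41.
Then Pb = 720 − 5·(5651/41) = 1265/41 and Ps = 39.625 + 0.125·(5651/41) = 2331/41.
Government outlay = subsidy × quantity = 26 × 5651/41 = 146926/41.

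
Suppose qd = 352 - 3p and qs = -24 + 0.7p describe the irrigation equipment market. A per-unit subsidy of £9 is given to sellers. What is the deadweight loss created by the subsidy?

Deadweight loss = 1701/74

Pre-subsidy: 352 - 3p = -24 + 0.7p gives p* = 3760/37, q* = 1744/37.
With the subsidy, sellers receive ps = pb + 9 for each unit, where pb is the price buyers pay.
Supply in terms of pb becomes qs = -24 + 0.7(pb + 9) = -17.7 + 0.7pb. Setting this equal to demand: 352 - 3pb = -17.7 + 0.7pb, so pb = 3697/37.
Sellers receive ps = 3697/37 + 9 = 4030/37; q' = 352 − 3·(3697/37) = 1933/37.
The subsidy expands output by 1933/37 − 1744/37 = 189/37 past the efficient level; on those units the gap between marginal cost and willingness to pay runs from 0 up to 9.
DWL = ½ × 9 × 189/37 = 1701/74.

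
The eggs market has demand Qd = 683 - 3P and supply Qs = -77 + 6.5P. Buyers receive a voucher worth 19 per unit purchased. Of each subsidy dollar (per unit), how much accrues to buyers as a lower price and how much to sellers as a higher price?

Buyers gain 13 per unit; sellers gain 6 per unit

Pre-subsidy: 683 - 3P = -77 + 6.5P gives P* = 80, Q* = 443.
With the rebate, buyers effectively pay Pb = Ps − 19, where Ps is the price sellers receive.
Demand in terms of Ps becomes Qd = 683 − 3(Ps − 19) = 740 - 3Ps. Setting this equal to supply: 740 - 3Ps = -77 + 6.5Ps, so Ps = 86.
Buyers pay Pb = 86 − 19 = 67; Q' = -77 + 6.5·86 = 482.
Buyers' price falls by P* − Pb = 80 − 67 = 13; sellers' price rises by Ps − P* = 86 − 80 = 6.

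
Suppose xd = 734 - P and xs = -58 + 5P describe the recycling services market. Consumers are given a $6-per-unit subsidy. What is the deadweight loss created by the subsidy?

Pre-subsidy: 734 - P = -58 + 5P gives P* = 132, x* = 602.
With the rebate, buyers effectively pay Pb = Ps − 6, where Ps is the price sellers receive.
Demand in terms of Ps becomes xd = 734 − 1(Ps − 6) = 740 - Ps. Setting this equal to supply: 740 - Ps = -58 + 5Ps, so Ps = 133.
Buyers pay Pb = 133 − 6 = 127; x' = -58 + 5·133 = 607.
The subsidy expands output by 607 − 602 = 5 past the efficient level; on those units the gap between marginal cost and willingness to pay runs from 0 up to 6.
DWL = ½ × 6 × 5 = 15.

Deadweight loss = $15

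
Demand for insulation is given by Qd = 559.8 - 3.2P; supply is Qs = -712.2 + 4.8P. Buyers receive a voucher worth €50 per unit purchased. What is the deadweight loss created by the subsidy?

Deadweight loss = €2400

Pre-subsidy: 559.8 - 3.2P = -712.2 + 4.8P gives P* = 159, Q* = 51.
With the rebate, buyers effectively pay Pb = Ps − 50, where Ps is the price sellers receive.
Demand in terms of Ps becomes Qd = 559.8 − 3.2(Ps − 50) = 719.8 - 3.2Ps. Setting this equal to supply: 719.8 - 3.2Ps = -712.2 + 4.8Ps, so Ps = 179.
Buyers pay Pb = 179 − 50 = 129; Q' = -712.2 + 4.8·179 = 147.
The subsidy expands output by 147 − 51 = 96 past the efficient level; on those units the gap between marginal cost and willingness to pay runs from 0 up to 50.
DWL = ½ × 50 × 96 = 2400.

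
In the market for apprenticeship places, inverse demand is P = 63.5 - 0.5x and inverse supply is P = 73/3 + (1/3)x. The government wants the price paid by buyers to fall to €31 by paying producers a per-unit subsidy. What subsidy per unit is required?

At a buyer price of 31, quantity demanded is 127 − 2·31 = 65.
Sellers supply 65 only when they receive Ps = 73/3 + (1/3)·65 = 46.
s = Ps − Pb = 46 − 31 = 15.

Required subsidy s = €15 per unit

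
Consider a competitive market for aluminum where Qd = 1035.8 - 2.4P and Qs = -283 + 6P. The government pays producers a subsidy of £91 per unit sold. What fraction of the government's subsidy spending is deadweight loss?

DWL / government spending = 78/815

Pre-subsidy: 1035.8 - 2.4P = -283 + 6P gives P* = 157, Q* = 659.
With the subsidy, sellers receive Ps = Pb + 91 for each unit, where Pb is the price buyers pay.
Supply in terms of Pb becomes Qs = -283 + 6(Pb + 91) = 263 + 6Pb. Setting this equal to demand: 1035.8 - 2.4Pb = 263 + 6Pb, so Pb = 92.
Sellers receive Ps = 92 + 91 = 183; Q' = 1035.8 − 2.4·92 = 815.
ΔCS = ½(659 + 815)(157 − 92) = 47905; ΔPS = ½(659 + 815)(183 − 157) = 19162.
Government spending = 91 × 815 = 74165.
DWL = ½ × 91 × (815 − 659) = 7098; fraction = 7098 / 74165 = 78/815.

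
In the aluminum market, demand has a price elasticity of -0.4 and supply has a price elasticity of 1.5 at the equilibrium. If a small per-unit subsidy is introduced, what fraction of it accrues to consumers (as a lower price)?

Consumer share = 15/19

For a small subsidy around the equilibrium, the benefit split depends on the relative slopes, which at a point are proportional to the elasticities.
Buyer share = εs/(εs + |εd|) = 1.5/(1.5 + 0.4) = 15/19; seller share = |εd|/(εs + |εd|) = 4/19.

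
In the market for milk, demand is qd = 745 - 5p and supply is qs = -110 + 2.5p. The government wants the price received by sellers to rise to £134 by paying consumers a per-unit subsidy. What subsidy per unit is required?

At a seller price of 134, quantity supplied is -110 + 2.5·134 = 225.
Buyers absorb 225 only when they pay pb with 745 − 5·pb = 225, i.e. pb = 104.
s = ps − pb = 134 − 104 = 30.

Required subsidy s = £30 per unit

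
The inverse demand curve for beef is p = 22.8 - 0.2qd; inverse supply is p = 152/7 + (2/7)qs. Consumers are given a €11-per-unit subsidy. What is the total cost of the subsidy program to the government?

Government cost = 4653/17

Pre-subsidy: 22.8 - 0.2q = 152/7 + (2/7)q gives q* = 38/17 and p* = 380/17.
With the rebate, buyers effectively pay pb = ps − 11, where ps is the price sellers receive.
On the curves, pb = 22.8 - 0.2q and ps = 152/7 + (2/7)q; the wedge ps − pb = 11 gives 152/7 + (2/7)q − (22.8 - 0.2q) = 11, so q' = 423/17.
Then pb = 22.8 − 0.2·(423/17) = 303/17 and ps = 152/7 + (2/7)·(423/17) = 490/17.
Government outlay = subsidy × quantity = 11 × 423/17 = 4653/17.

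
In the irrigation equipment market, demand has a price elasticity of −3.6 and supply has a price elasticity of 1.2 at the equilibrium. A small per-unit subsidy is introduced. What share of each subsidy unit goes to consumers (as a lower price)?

For a small subsidy around the equilibrium, the benefit split depends on the relative slopes, which at a point are proportional to the elasticities.
Buyer share = εs/(εs + |εd|) = 1.2/(1.2 + 3.6) = 0.25; seller share = |εd|/(εs + |εd|) = 0.75.

Consumer share = 0.25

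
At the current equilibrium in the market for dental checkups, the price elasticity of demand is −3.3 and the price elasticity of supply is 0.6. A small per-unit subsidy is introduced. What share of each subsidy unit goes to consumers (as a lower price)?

For a small subsidy around the equilibrium, the benefit split depends on the relative slopes, which at a point are proportional to the elasticities.
Buyer share = εs/(εs + |εd|) = 0.6/(0.6 + 3.3) = 2/13; seller share = |εd|/(εs + |εd|) = 11/13.

Consumer share = 2/13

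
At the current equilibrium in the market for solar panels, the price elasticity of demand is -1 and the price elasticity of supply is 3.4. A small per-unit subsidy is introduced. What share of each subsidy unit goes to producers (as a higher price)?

For a small subsidy around the equilibrium, the benefit split depends on the relative slopes, which at a point are proportional to the elasticities.
Buyer share = εs/(εs + |εd|) = 3.4/(3.4 + 1) = 17/22; seller share = |εd|/(εs + |εd|) = 5/22.
So producers capture 5/22 of the subsidy.

Producer share = 5/22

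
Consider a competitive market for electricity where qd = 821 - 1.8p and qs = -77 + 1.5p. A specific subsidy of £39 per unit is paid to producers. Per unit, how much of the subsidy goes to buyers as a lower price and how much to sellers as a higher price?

Buyers gain 195/11 per unit; sellers gain 234/11 per unit

Pre-subsidy: 821 - 1.8p = -77 + 1.5p gives p* = 8980/33, q* = 3643/11.
With the subsidy, sellers receive ps = pb + 39 for each unit, where pb is the price buyers pay.
Supply in terms of pb becomes qs = -77 + 1.5(pb + 39) = -18.5 + 1.5pb. Setting this equal to demand: 821 - 1.8pb = -18.5 + 1.5pb, so pb = 8395/33.
Sellers receive ps = 8395/33 + 39 = 9682/33; q' = 821 − 1.8·(8395/33) = 3994/11.
Buyers' price falls by p* − pb = 8980/33 − 8395/33 = 195/11; sellers' price rises by ps − p* = 9682/33 − 8980/33 = 234/11.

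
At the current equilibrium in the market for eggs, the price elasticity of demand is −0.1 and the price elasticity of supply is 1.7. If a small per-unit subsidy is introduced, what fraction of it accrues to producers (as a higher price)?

Producer share = 1/18

For a small subsidy around the equilibrium, the benefit split depends on the relative slopes, which at a point are proportional to the elasticities.
Buyer share = εs/(εs + |εd|) = 1.7/(1.7 + 0.1) = 17/18; seller share = |εd|/(εs + |εd|) = 1/18.
So producers capture 1/18 of the subsidy.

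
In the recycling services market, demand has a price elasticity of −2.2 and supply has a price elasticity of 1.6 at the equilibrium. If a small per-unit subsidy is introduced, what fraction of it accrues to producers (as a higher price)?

Producer share = 11/19

For a small subsidy around the equilibrium, the benefit split depends on the relative slopes, which at a point are proportional to the elasticities.
Buyer share = εs/(εs + |εd|) = 1.6/(1.6 + 2.2) = 8/19; seller share = |εd|/(εs + |εd|) = 11/19.
So producers capture 11/19 of the subsidy.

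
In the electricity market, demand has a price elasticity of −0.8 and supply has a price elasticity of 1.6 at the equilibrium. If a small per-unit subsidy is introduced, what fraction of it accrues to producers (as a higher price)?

For a small subsidy around the equilibrium, the benefit split depends on the relative slopes, which at a point are proportional to the elasticities.
Buyer share = εs/(εs + |εd|) = 1.6/(1.6 + 0.8) = 2/3; seller share = |εd|/(εs + |εd|) = 1/3.
So producers capture 1/3 of the subsidy.

Producer share = 1/3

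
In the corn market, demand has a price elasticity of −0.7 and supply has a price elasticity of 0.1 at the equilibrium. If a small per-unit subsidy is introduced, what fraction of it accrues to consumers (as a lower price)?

Consumer share = 0.125

For a small subsidy around the equilibrium, the benefit split depends on the relative slopes, which at a point are proportional to the elasticities.
Buyer share = εs/(εs + |εd|) = 0.1/(0.1 + 0.7) = 0.125; seller share = |εd|/(εs + |εd|) = 0.875.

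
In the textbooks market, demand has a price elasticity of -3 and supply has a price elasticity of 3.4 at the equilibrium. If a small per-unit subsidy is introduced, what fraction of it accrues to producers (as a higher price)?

For a small subsidy around the equilibrium, the benefit split depends on the relative slopes, which at a point are proportional to the elasticities.
Buyer share = εs/(εs + |εd|) = 3.4/(3.4 + 3) = 0.53125; seller share = |εd|/(εs + |εd|) = 0.46875.
So producers capture 0.46875 of the subsidy.

Producer share = 0.46875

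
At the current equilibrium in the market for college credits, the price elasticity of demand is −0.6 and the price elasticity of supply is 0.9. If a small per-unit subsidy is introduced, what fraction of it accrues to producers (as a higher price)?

For a small subsidy around the equilibrium, the benefit split depends on the relative slopes, which at a point are proportional to the elasticities.
Buyer share = εs/(εs + |εd|) = 0.9/(0.9 + 0.6) = 0.6; seller share = |εd|/(εs + |εd|) = 0.4.
So producers capture 0.4 of the subsidy.

Producer share = 0.4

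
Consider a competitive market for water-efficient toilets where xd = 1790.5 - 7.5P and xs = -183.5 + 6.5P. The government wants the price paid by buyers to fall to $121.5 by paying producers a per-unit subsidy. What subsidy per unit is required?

Required subsidy s = $42 per unit

At a buyer price of 121.5, quantity demanded is 1790.5 − 7.5·121.5 = 879.25.
Sellers supply 879.25 only when they receive Ps with -183.5 + 6.5·Ps = 879.25, i.e. Ps = 163.5.
s = Ps − Pb = 163.5 − 121.5 = 42.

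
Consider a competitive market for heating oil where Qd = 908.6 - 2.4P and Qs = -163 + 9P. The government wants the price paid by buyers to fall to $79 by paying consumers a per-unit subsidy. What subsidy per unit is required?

Required subsidy s = $19 per unit

At a buyer price of 79, quantity demanded is 908.6 − 2.4·79 = 719.
Sellers supply 719 only when they receive Ps with -163 + 9·Ps = 719, i.e. Ps = 98.
s = Ps − Pb = 98 − 79 = 19.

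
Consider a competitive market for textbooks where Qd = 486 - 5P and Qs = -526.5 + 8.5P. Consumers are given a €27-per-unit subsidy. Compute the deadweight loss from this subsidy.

Deadweight loss = €1147.5

Pre-subsidy: 486 - 5P = -526.5 + 8.5P gives P* = 75, Q* = 111.
With the rebate, buyers effectively pay Pb = Ps − 27, where Ps is the price sellers receive.
Demand in terms of Ps becomes Qd = 486 − 5(Ps − 27) = 621 - 5Ps. Setting this equal to supply: 621 - 5Ps = -526.5 + 8.5Ps, so Ps = 85.
Buyers pay Pb = 85 − 27 = 58; Q' = -526.5 + 8.5·85 = 196.
The subsidy expands output by 196 − 111 = 85 past the efficient level; on those units the gap between marginal cost and willingness to pay runs from 0 up to 27.
DWL = ½ × 27 × 85 = 1147.5.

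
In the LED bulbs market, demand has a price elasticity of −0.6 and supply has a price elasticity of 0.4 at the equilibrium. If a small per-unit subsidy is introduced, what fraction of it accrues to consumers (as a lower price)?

Consumer share = 0.4

For a small subsidy around the equilibrium, the benefit split depends on the relative slopes, which at a point are proportional to the elasticities.
Buyer share = εs/(εs + |εd|) = 0.4/(0.4 + 0.6) = 0.4; seller share = |εd|/(εs + |εd|) = 0.6.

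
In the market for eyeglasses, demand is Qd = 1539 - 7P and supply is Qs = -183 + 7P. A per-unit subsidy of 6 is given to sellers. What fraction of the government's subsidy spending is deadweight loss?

Pre-subsidy: 1539 - 7P = -183 + 7P gives P* = 123, Q* = 678.
With the subsidy, sellers receive Ps = Pb + 6 for each unit, where Pb is the price buyers pay.
Supply in terms of Pb becomes Qs = -183 + 7(Pb + 6) = -141 + 7Pb. Setting this equal to demand: 1539 - 7Pb = -141 + 7Pb, so Pb = 120.
Sellers receive Ps = 120 + 6 = 126; Q' = 1539 − 7·120 = 699.
ΔCS = ½(678 + 699)(123 − 120) = 2065.5; ΔPS = ½(678 + 699)(126 − 123) = 2065.5.
Government spending = 6 × 699 = 4194.
DWL = ½ × 6 × (699 − 678) = 63; fraction = 63 / 4194 = 7/466.

DWL / government spending = 7/466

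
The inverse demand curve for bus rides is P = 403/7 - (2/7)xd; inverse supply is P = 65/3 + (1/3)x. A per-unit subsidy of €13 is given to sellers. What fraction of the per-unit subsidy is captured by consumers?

Consumer share = 6/13

Pre-subsidy: 403/7 - (2/7)x = 65/3 + (1/3)x gives x* = 58 and P* = 41.
With the subsidy, sellers receive Ps = Pb + 13 for each unit, where Pb is the price buyers pay.
On the curves, Pb = 403/7 - (2/7)x and Ps = 65/3 + (1/3)x; the wedge Ps − Pb = 13 gives 65/3 + (1/3)x − (403/7 - (2/7)x) = 13, so x' = 79.
Then Pb = 403/7 − (2/7)·79 = 35 and Ps = 65/3 + (1/3)·79 = 48.
Buyers' price falls by P* − Pb = 41 − 35 = 6; sellers' price rises by Ps − P* = 48 − 41 = 7.
So consumers capture 6/13 = 6/13 of each unit of subsidy.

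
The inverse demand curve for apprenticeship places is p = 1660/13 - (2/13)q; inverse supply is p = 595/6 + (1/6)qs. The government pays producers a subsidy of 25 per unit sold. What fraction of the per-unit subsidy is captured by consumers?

Pre-subsidy: 1660/13 - (2/13)q = 595/6 + (1/6)q gives q* = 89 and p* = 114.
With the subsidy, sellers receive ps = pb + 25 for each unit, where pb is the price buyers pay.
On the curves, pb = 1660/13 - (2/13)q and ps = 595/6 + (1/6)q; the wedge ps − pb = 25 gives 595/6 + (1/6)q − (1660/13 - (2/13)q) = 25, so q' = 167.
Then pb = 1660/13 − (2/13)·167 = 102 and ps = 595/6 + (1/6)·167 = 127.
Buyers' price falls by p* − pb = 114 − 102 = 12; sellers' price rises by ps − p* = 127 − 114 = 13.
So consumers capture 12/25 = 0.48 of each unit of subsidy.

Consumer share = 0.48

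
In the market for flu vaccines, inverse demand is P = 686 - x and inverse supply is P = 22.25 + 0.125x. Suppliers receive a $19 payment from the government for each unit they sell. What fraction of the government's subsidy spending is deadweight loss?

Pre-subsidy: 686 - x = 22.25 + 0.125x gives x* = 590 and P* = 96.
With the subsidy, sellers receive Ps = Pb + 19 for each unit, where Pb is the price buyers pay.
On the curves, Pb = 686 - x and Ps = 22.25 + 0.125x; the wedge Ps − Pb = 19 gives 22.25 + 0.125x − (686 - x) = 19, so x' = 5462/9.
Then Pb = 686 − 1·(5462/9) = 712/9 and Ps = 22.25 + 0.125·(5462/9) = 883/9.
ΔCS = ½(590 + 5462/9)(96 − 712/9) = 818672/81; ΔPS = ½(590 + 5462/9)(883/9 − 96) = 102334/81.
Government spending = 19 × 5462/9 = 103778/9.
DWL = ½ × 19 × (5462/9 − 590) = 1444/9; fraction = (1444/9) / (103778/9) = 38/2731.

DWL / government spending = 38/2731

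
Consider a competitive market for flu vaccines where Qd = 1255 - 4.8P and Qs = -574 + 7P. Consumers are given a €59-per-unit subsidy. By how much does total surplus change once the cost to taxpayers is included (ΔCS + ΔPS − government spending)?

Net change in total surplus = -€4956

Pre-subsidy: 1255 - 4.8P = -574 + 7P gives P* = 155, Q* = 511.
With the rebate, buyers effectively pay Pb = Ps − 59, where Ps is the price sellers receive.
Demand in terms of Ps becomes Qd = 1255 − 4.8(Ps − 59) = 1538.2 - 4.8Ps. Setting this equal to supply: 1538.2 - 4.8Ps = -574 + 7Ps, so Ps = 179.
Buyers pay Pb = 179 − 59 = 120; Q' = -574 + 7·179 = 679.
ΔCS = ½(511 + 679)(155 − 120) = 20825; ΔPS = ½(511 + 679)(179 − 155) = 14280.
Government spending = 59 × 679 = 40061.
Net change = 20825 + 14280 − 40061 = -4956. The loss equals the DWL triangle ½·59·168.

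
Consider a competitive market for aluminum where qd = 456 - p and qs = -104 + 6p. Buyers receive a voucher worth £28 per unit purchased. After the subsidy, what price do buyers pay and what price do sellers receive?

Pre-subsidy: 456 - p = -104 + 6p gives p* = 80, q* = 376.
With the rebate, buyers effectively pay pb = ps − 28, where ps is the price sellers receive.
Demand in terms of ps becomes qd = 456 − 1(ps − 28) = 484 - ps. Setting this equal to supply: 484 - ps = -104 + 6ps, so ps = 84.
Buyers pay pb = 84 − 28 = 56; q' = -104 + 6·84 = 400.

Buyers pay £56; sellers receive £84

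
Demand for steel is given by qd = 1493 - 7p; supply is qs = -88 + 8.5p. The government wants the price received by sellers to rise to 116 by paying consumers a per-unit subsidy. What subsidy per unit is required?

Required subsidy s = 31 per unit

At a seller price of 116, quantity supplied is -88 + 8.5·116 = 898.
Buyers absorb 898 only when they pay pb with 1493 − 7·pb = 898, i.e. pb = 85.
s = ps − pb = 116 − 85 = 31.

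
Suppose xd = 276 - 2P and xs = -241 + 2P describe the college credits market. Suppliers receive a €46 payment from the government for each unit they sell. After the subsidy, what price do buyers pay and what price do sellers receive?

Pre-subsidy: 276 - 2P = -241 + 2P gives P* = 129.25, x* = 17.5.
With the subsidy, sellers receive Ps = Pb + 46 for each unit, where Pb is the price buyers pay.
Supply in terms of Pb becomes xs = -241 + 2(Pb + 46) = -149 + 2Pb. Setting this equal to demand: 276 - 2Pb = -149 + 2Pb, so Pb = 106.25.
Sellers receive Ps = 106.25 + 46 = 152.25; x' = 276 − 2·106.25 = 63.5.

Buyers pay €106.25; sellers receive €152.25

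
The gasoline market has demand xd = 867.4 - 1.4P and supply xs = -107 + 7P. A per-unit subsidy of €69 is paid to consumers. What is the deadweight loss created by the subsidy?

Deadweight loss = €2777.25

Pre-subsidy: 867.4 - 1.4P = -107 + 7P gives P* = 116, x* = 705.
With the rebate, buyers effectively pay Pb = Ps − 69, where Ps is the price sellers receive.
Demand in terms of Ps becomes xd = 867.4 − 1.4(Ps − 69) = 964 - 1.4Ps. Setting this equal to supply: 964 - 1.4Ps = -107 + 7Ps, so Ps = 127.5.
Buyers pay Pb = 127.5 − 69 = 58.5; x' = -107 + 7·127.5 = 785.5.
The subsidy expands output by 785.5 − 705 = 80.5 past the efficient level; on those units the gap between marginal cost and willingness to pay runs from 0 up to 69.
DWL = ½ × 69 × 80.5 = 2777.25.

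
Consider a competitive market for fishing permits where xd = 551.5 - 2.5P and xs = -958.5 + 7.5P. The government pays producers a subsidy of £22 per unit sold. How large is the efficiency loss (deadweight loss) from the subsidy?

Deadweight loss = £453.75

Pre-subsidy: 551.5 - 2.5P = -958.5 + 7.5P gives P* = 151, x* = 174.
With the subsidy, sellers receive Ps = Pb + 22 for each unit, where Pb is the price buyers pay.
Supply in terms of Pb becomes xs = -958.5 + 7.5(Pb + 22) = -793.5 + 7.5Pb. Setting this equal to demand: 551.5 - 2.5Pb = -793.5 + 7.5Pb, so Pb = 134.5.
Sellers receive Ps = 134.5 + 22 = 156.5; x' = 551.5 − 2.5·134.5 = 215.25.
The subsidy expands output by 215.25 − 174 = 41.25 past the efficient level; on those units the gap between marginal cost and willingness to pay runs from 0 up to 22.
DWL = ½ × 22 × 41.25 = 453.75.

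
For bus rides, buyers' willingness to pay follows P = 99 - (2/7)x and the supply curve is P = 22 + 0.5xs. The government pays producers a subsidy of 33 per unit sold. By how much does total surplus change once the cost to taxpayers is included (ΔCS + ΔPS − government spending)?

Pre-subsidy: 99 - (2/7)x = 22 + 0.5x gives x* = 98 and P* = 71.
With the subsidy, sellers receive Ps = Pb + 33 for each unit, where Pb is the price buyers pay.
On the curves, Pb = 99 - (2/7)x and Ps = 22 + 0.5x; the wedge Ps − Pb = 33 gives 22 + 0.5x − (99 - (2/7)x) = 33, so x' = 140.
Then Pb = 99 − (2/7)·140 = 59 and Ps = 22 + 0.5·140 = 92.
ΔCS = ½(98 + 140)(71 − 59) = 1428; ΔPS = ½(98 + 140)(92 − 71) = 2499.
Government spending = 33 × 140 = 4620.
Net change = 1428 + 2499 − 4620 = -693. The loss equals the DWL triangle ½·33·42.

Net change in total surplus = -693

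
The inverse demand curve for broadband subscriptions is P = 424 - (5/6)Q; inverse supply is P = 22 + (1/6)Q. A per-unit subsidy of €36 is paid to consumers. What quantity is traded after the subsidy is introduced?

Pre-subsidy: 424 - (5/6)Q = 22 + (1/6)Q gives Q* = 402 and P* = 89.
With the rebate, buyers effectively pay Pb = Ps − 36, where Ps is the price sellers receive.
On the curves, Pb = 424 - (5/6)Q and Ps = 22 + (1/6)Q; the wedge Ps − Pb = 36 gives 22 + (1/6)Q − (424 - (5/6)Q) = 36, so Q' = 438.
Then Pb = 424 − (5/6)·438 = 59 and Ps = 22 + (1/6)·438 = 95.

Q' = 438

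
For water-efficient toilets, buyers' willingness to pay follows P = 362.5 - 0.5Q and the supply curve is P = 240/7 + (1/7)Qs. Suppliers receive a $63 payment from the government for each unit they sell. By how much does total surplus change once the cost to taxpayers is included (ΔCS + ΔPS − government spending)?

Net change in total surplus = -$3087

Pre-subsidy: 362.5 - 0.5Q = 240/7 + (1/7)Q gives Q* = 4595/9 and P* = 965/9.
With the subsidy, sellers receive Ps = Pb + 63 for each unit, where Pb is the price buyers pay.
On the curves, Pb = 362.5 - 0.5Q and Ps = 240/7 + (1/7)Q; the wedge Ps − Pb = 63 gives 240/7 + (1/7)Q − (362.5 - 0.5Q) = 63, so Q' = 5477/9.
Then Pb = 362.5 − 0.5·(5477/9) = 524/9 and Ps = 240/7 + (1/7)·(5477/9) = 1091/9.
ΔCS = ½(4595/9 + 5477/9)(965/9 − 524/9) = 246764/9; ΔPS = ½(4595/9 + 5477/9)(1091/9 − 965/9) = 70504/9.
Government spending = 63 × 5477/9 = 38339.
Net change = 246764/9 + 70504/9 − 38339 = -3087. The loss equals the DWL triangle ½·63·98.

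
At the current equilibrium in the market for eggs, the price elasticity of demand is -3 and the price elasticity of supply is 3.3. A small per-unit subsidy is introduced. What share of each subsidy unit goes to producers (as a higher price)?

Producer share = 10/21

For a small subsidy around the equilibrium, the benefit split depends on the relative slopes, which at a point are proportional to the elasticities.
Buyer share = εs/(εs + |εd|) = 3.3/(3.3 + 3) = 11/21; seller share = |εd|/(εs + |εd|) = 10/21.
So producers capture 10/21 of the subsidy.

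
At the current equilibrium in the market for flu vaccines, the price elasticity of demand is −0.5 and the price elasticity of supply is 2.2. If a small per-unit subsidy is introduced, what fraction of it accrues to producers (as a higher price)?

Producer share = 5/27

For a small subsidy around the equilibrium, the benefit split depends on the relative slopes, which at a point are proportional to the elasticities.
Buyer share = εs/(εs + |εd|) = 2.2/(2.2 + 0.5) = 22/27; seller share = |εd|/(εs + |εd|) = 5/27.
So producers capture 5/27 of the subsidy.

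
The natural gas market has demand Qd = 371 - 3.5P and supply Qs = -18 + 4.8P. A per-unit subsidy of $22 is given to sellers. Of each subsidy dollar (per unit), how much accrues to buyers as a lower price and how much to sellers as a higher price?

Buyers gain 1056/83 per unit; sellers gain 770/83 per unit

Pre-subsidy: 371 - 3.5P = -18 + 4.8P gives P* = 3890/83, Q* = 17178/83.
With the subsidy, sellers receive Ps = Pb + 22 for each unit, where Pb is the price buyers pay.
Supply in terms of Pb becomes Qs = -18 + 4.8(Pb + 22) = 87.6 + 4.8Pb. Setting this equal to demand: 371 - 3.5Pb = 87.6 + 4.8Pb, so Pb = 2834/83.
Sellers receive Ps = 2834/83 + 22 = 4660/83; Q' = 371 − 3.5·(2834/83) = 20874/83.
Buyers' price falls by P* − Pb = 3890/83 − 2834/83 = 1056/83; sellers' price rises by Ps − P* = 4660/83 − 3890/83 = 770/83.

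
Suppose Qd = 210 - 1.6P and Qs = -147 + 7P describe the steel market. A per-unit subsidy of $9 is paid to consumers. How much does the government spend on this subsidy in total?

Government cost = 60102/43

Pre-subsidy: 210 - 1.6P = -147 + 7P gives P* = 1785/43, Q* = 6174/43.
With the rebate, buyers effectively pay Pb = Ps − 9, where Ps is the price sellers receive.
Demand in terms of Ps becomes Qd = 210 − 1.6(Ps − 9) = 224.4 - 1.6Ps. Setting this equal to supply: 224.4 - 1.6Ps = -147 + 7Ps, so Ps = 1857/43.
Buyers pay Pb = 1857/43 − 9 = 1470/43; Q' = -147 + 7·(1857/43) = 6678/43.
Government outlay = subsidy × quantity = 9 × 6678/43 = 60102/43.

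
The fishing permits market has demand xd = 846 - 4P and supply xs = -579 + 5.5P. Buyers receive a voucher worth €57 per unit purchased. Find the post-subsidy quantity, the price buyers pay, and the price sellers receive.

Pre-subsidy: 846 - 4P = -579 + 5.5P gives P* = 150, x* = 246.
With the rebate, buyers effectively pay Pb = Ps − 57, where Ps is the price sellers receive.
Demand in terms of Ps becomes xd = 846 − 4(Ps − 57) = 1074 - 4Ps. Setting this equal to supply: 1074 - 4Ps = -579 + 5.5Ps, so Ps = 174.
Buyers pay Pb = 174 − 57 = 117; x' = -579 + 5.5·174 = 378.

x' = 378; buyers pay €117; sellers receive €174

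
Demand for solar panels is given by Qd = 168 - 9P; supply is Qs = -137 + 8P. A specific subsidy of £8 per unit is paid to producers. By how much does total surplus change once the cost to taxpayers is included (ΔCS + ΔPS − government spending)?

Pre-subsidy: 168 - 9P = -137 + 8P gives P* = 305/17, Q* = 111/17.
With the subsidy, sellers receive Ps = Pb + 8 for each unit, where Pb is the price buyers pay.
Supply in terms of Pb becomes Qs = -137 + 8(Pb + 8) = -73 + 8Pb. Setting this equal to demand: 168 - 9Pb = -73 + 8Pb, so Pb = 241/17.
Sellers receive Ps = 241/17 + 8 = 377/17; Q' = 168 − 9·(241/17) = 687/17.
ΔCS = ½(111/17 + 687/17)(305/17 − 241/17) = 25536/289; ΔPS = ½(111/17 + 687/17)(377/17 − 305/17) = 28728/289.
Government spending = 8 × 687/17 = 5496/17.
Net change = 25536/289 + 28728/289 − 5496/17 = -2304/17. The loss equals the DWL triangle ½·8·576/17.

Net change in total surplus = -2304/17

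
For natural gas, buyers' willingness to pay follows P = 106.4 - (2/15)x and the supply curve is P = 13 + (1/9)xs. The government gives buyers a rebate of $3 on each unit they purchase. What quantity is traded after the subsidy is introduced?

x' = 4338/11

Pre-subsidy: 106.4 - (2/15)x = 13 + (1/9)x gives x* = 4203/11 and P* = 610/11.
With the rebate, buyers effectively pay Pb = Ps − 3, where Ps is the price sellers receive.
On the curves, Pb = 106.4 - (2/15)x and Ps = 13 + (1/9)x; the wedge Ps − Pb = 3 gives 13 + (1/9)x − (106.4 - (2/15)x) = 3, so x' = 4338/11.
Then Pb = 106.4 − (2/15)·(4338/11) = 592/11 and Ps = 13 + (1/9)·(4338/11) = 625/11.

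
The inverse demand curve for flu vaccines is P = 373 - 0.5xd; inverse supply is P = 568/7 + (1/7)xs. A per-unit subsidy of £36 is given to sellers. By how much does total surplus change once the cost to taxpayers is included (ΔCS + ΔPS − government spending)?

Pre-subsidy: 373 - 0.5x = 568/7 + (1/7)x gives x* = 454 and P* = 146.
With the subsidy, sellers receive Ps = Pb + 36 for each unit, where Pb is the price buyers pay.
On the curves, Pb = 373 - 0.5x and Ps = 568/7 + (1/7)x; the wedge Ps − Pb = 36 gives 568/7 + (1/7)x − (373 - 0.5x) = 36, so x' = 510.
Then Pb = 373 − 0.5·510 = 118 and Ps = 568/7 + (1/7)·510 = 154.
ΔCS = ½(454 + 510)(146 − 118) = 13496; ΔPS = ½(454 + 510)(154 − 146) = 3856.
Government spending = 36 × 510 = 18360.
Net change = 13496 + 3856 − 18360 = -1008. The loss equals the DWL triangle ½·36·56.

Net change in total surplus = -£1008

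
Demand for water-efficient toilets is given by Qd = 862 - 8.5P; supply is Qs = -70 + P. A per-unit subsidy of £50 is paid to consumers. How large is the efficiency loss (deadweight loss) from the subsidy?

Pre-subsidy: 862 - 8.5P = -70 + P gives P* = 1864/19, Q* = 534/19.
With the rebate, buyers effectively pay Pb = Ps − 50, where Ps is the price sellers receive.
Demand in terms of Ps becomes Qd = 862 − 8.5(Ps − 50) = 1287 - 8.5Ps. Setting this equal to supply: 1287 - 8.5Ps = -70 + Ps, so Ps = 2714/19.
Buyers pay Pb = 2714/19 − 50 = 1764/19; Q' = -70 + 1·(2714/19) = 1384/19.
The subsidy expands output by 1384/19 − 534/19 = 850/19 past the efficient level; on those units the gap between marginal cost and willingness to pay runs from 0 up to 50.
DWL = ½ × 50 × 850/19 = 21250/19.

Deadweight loss = 21250/19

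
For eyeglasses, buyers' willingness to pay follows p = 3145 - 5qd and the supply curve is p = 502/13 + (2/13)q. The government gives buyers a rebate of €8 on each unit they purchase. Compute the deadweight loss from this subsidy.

Deadweight loss = 416/67

Pre-subsidy: 3145 - 5q = 502/13 + (2/13)q gives q* = 40383/67 and p* = 8800/67.
With the rebate, buyers effectively pay pb = ps − 8, where ps is the price sellers receive.
On the curves, pb = 3145 - 5q and ps = 502/13 + (2/13)q; the wedge ps − pb = 8 gives 502/13 + (2/13)q − (3145 - 5q) = 8, so q' = 40487/67.
Then pb = 3145 − 5·(40487/67) = 8280/67 and ps = 502/13 + (2/13)·(40487/67) = 8816/67.
The subsidy expands output by 40487/67 − 40383/67 = 104/67 past the efficient level; on those units the gap between marginal cost and willingness to pay runs from 0 up to 8.
DWL = ½ × 8 × 104/67 = 416/67.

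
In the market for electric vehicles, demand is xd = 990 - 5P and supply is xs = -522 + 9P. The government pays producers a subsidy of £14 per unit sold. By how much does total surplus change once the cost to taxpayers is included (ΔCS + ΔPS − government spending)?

Net change in total surplus = -£315

Pre-subsidy: 990 - 5P = -522 + 9P gives P* = 108, x* = 450.
With the subsidy, sellers receive Ps = Pb + 14 for each unit, where Pb is the price buyers pay.
Supply in terms of Pb becomes xs = -522 + 9(Pb + 14) = -396 + 9Pb. Setting this equal to demand: 990 - 5Pb = -396 + 9Pb, so Pb = 99.
Sellers receive Ps = 99 + 14 = 113; x' = 990 − 5·99 = 495.
ΔCS = ½(450 + 495)(108 − 99) = 4252.5; ΔPS = ½(450 + 495)(113 − 108) = 2362.5.
Government spending = 14 × 495 = 6930.
Net change = 4252.5 + 2362.5 − 6930 = -315. The loss equals the DWL triangle ½·14·45.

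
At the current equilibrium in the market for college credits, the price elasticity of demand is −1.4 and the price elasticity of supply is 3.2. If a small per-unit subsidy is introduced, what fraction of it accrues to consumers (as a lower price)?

For a small subsidy around the equilibrium, the benefit split depends on the relative slopes, which at a point are proportional to the elasticities.
Buyer share = εs/(εs + |εd|) = 3.2/(3.2 + 1.4) = 16/23; seller share = |εd|/(εs + |εd|) = 7/23.

Consumer share = 16/23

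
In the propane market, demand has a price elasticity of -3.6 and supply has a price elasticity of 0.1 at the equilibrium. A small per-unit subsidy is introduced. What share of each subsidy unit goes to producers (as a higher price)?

Producer share = 36/37

For a small subsidy around the equilibrium, the benefit split depends on the relative slopes, which at a point are proportional to the elasticities.
Buyer share = εs/(εs + |εd|) = 0.1/(0.1 + 3.6) = 1/37; seller share = |εd|/(εs + |εd|) = 36/37.
So producers capture 36/37 of the subsidy.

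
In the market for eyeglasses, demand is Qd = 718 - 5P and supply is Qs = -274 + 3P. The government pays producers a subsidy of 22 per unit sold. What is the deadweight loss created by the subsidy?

Pre-subsidy: 718 - 5P = -274 + 3P gives P* = 124, Q* = 98.
With the subsidy, sellers receive Ps = Pb + 22 for each unit, where Pb is the price buyers pay.
Supply in terms of Pb becomes Qs = -274 + 3(Pb + 22) = -208 + 3Pb. Setting this equal to demand: 718 - 5Pb = -208 + 3Pb, so Pb = 115.75.
Sellers receive Ps = 115.75 + 22 = 137.75; Q' = 718 − 5·115.75 = 139.25.
The subsidy expands output by 139.25 − 98 = 41.25 past the efficient level; on those units the gap between marginal cost and willingness to pay runs from 0 up to 22.
DWL = ½ × 22 × 41.25 = 453.75.

Deadweight loss = 453.75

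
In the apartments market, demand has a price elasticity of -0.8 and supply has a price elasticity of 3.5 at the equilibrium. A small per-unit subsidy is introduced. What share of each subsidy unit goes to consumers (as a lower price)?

Consumer share = 35/43

For a small subsidy around the equilibrium, the benefit split depends on the relative slopes, which at a point are proportional to the elasticities.
Buyer share = εs/(εs + |εd|) = 3.5/(3.5 + 0.8) = 35/43; seller share = |εd|/(εs + |εd|) = 8/43.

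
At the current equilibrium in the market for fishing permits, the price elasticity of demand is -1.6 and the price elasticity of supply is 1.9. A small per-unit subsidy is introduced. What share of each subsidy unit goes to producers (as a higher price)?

For a small subsidy around the equilibrium, the benefit split depends on the relative slopes, which at a point are proportional to the elasticities.
Buyer share = εs/(εs + |εd|) = 1.9/(1.9 + 1.6) = 19/35; seller share = |εd|/(εs + |εd|) = 16/35.
So producers capture 16/35 of the subsidy.

Producer share = 16/35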